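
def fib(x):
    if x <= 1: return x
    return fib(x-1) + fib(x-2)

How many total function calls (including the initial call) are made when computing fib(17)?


Let C(n) = total calls for fib(n)
C(0) = 1, C(1) = 1
C(2) = 1 + C(1) + C(0) = 1 + 1 + 1 = 3
C(3) = 1 + C(2) + C(1) = 1 + 3 + 1 = 5
C(4) = 1 + C(3) + C(2) = 1 + 5 + 3 = 9
C(5) = 1 + C(4) + C(3) = 1 + 9 + 5 = 15
C(6) = 1 + C(5) + C(4) = 1 + 15 + 9 = 25
C(7) = 1 + C(6) + C(5) = 1 + 25 + 15 = 41
C(8) = 1 + C(7) + C(6) = 1 + 41 + 25 = 67
C(9) = 1 + C(8) + C(7) = 1 + 67 + 41 = 109
C(10) = 1 + C(9) + C(8) = 1 + 109 + 67 = 177
C(11) = 1 + C(10) + C(9) = 1 + 177 + 109 = 287
C(12) = 1 + C(11) + C(10) = 1 + 287 + 177 = 465
C(13) = 1 + C(12) + C(11) = 1 + 465 + 287 = 753
C(14) = 1 + C(13) + C(12) = 1 + 753 + 465 = 1219
C(15) = 1 + C(14) + C(13) = 1 + 1219 + 753 = 1973
C(16) = 1 + C(15) + C(14) = 1 + 1973 + 1219 = 3193
C(17) = 1 + C(16) + C(15) = 1 + 3193 + 1973 = 5167

5167


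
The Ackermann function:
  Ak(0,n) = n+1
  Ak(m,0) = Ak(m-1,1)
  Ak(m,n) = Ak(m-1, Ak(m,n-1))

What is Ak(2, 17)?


Ak(2, 17) = Ak(1, Ak(2, 16))
  Ak(2, 16) = Ak(1, Ak(2, 15))
    Ak(2, 15) = Ak(1, Ak(2, 14))
      Ak(2, 14) = Ak(1, Ak(2, 13))
        Ak(2, 13) = Ak(1, Ak(2, 12))
          Ak(2, 12) = Ak(1, Ak(2, 11))
          Ak(2, 11) = Ak(1, Ak(2, 10))
          Ak(2, 10) = Ak(1, Ak(2, 9))
          Ak(2, 9) = Ak(1, Ak(2, 8))
          Ak(2, 8) = Ak(1, Ak(2, 7))
          Ak(2, 7) = Ak(1, Ak(2, 6))
          Ak(2, 6) = Ak(1, Ak(2, 5))
          Ak(2, 5) = Ak(1, Ak(2, 4))
          Ak(2, 4) = Ak(1, Ak(2, 3))
          Ak(2, 3) = Ak(1, Ak(2, 2))
          Ak(2, 2) = Ak(1, Ak(2, 1))
          Ak(2, 1) = Ak(1, Ak(2, 0))
          Ak(2, 0) = Ak(1, 1)
          Ak(1, 1) = Ak(0, Ak(1, 0))
          Ak(1, 0) = Ak(0, 1)
          Ak(0, 1) = 2
            = Ak(0, 2)
          Ak(0, 2) = 3
            = Ak(1, 3)
          Ak(1, 3) = Ak(0, Ak(1, 2))
... (trace truncated)
Result: Ak(2, 17) = 37

37


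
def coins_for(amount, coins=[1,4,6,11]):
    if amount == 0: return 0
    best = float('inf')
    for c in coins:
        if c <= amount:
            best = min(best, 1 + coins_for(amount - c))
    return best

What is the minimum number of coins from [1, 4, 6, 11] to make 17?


Building up with DP:
coins_for(0) = 0
coins_for(1) = min(1+coins_for(0)=1+0=1) = 1
coins_for(2) = min(1+coins_for(1)=1+1=2) = 2
coins_for(3) = min(1+coins_for(2)=1+2=3) = 3
coins_for(4) = min(1+coins_for(3)=1+3=4, 1+coins_for(0)=1+0=1) = 1
coins_for(5) = min(1+coins_for(4)=1+1=2, 1+coins_for(1)=1+1=2) = 2
coins_for(6) = min(1+coins_for(5)=1+2=3, 1+coins_for(2)=1+2=3, 1+coins_for(0)=1+0=1) = 1
coins_for(7) = min(1+coins_for(6)=1+1=2, 1+coins_for(3)=1+3=4, 1+coins_for(1)=1+1=2) = 2
coins_for(8) = min(1+coins_for(7)=1+2=3, 1+coins_for(4)=1+1=2, 1+coins_for(2)=1+2=3) = 2
coins_for(9) = min(1+coins_for(8)=1+2=3, 1+coins_for(5)=1+2=3, 1+coins_for(3)=1+3=4) = 3
coins_for(10) = min(1+coins_for(9)=1+3=4, 1+coins_for(6)=1+1=2, 1+coins_for(4)=1+1=2) = 2
coins_for(11) = min(1+coins_for(10)=1+2=3, 1+coins_for(7)=1+2=3, 1+coins_for(5)=1+2=3, 1+coins_for(0)=1+0=1) = 1
coins_for(12) = min(1+coins_for(11)=1+1=2, 1+coins_for(8)=1+2=3, 1+coins_for(6)=1+1=2, 1+coins_for(1)=1+1=2) = 2
coins_for(13) = min(1+coins_for(12)=1+2=3, 1+coins_for(9)=1+3=4, 1+coins_for(7)=1+2=3, 1+coins_for(2)=1+2=3) = 3
coins_for(14) = min(1+coins_for(13)=1+3=4, 1+coins_for(10)=1+2=3, 1+coins_for(8)=1+2=3, 1+coins_for(3)=1+3=4) = 3
coins_for(15) = min(1+coins_for(14)=1+3=4, 1+coins_for(11)=1+1=2, 1+coins_for(9)=1+3=4, 1+coins_for(4)=1+1=2) = 2
coins_for(16) = min(1+coins_for(15)=1+2=3, 1+coins_for(12)=1+2=3, 1+coins_for(10)=1+2=3, 1+coins_for(5)=1+2=3) = 3
coins_for(17) = min(1+coins_for(16)=1+3=4, 1+coins_for(13)=1+3=4, 1+coins_for(11)=1+1=2, 1+coins_for(6)=1+1=2) = 2

2


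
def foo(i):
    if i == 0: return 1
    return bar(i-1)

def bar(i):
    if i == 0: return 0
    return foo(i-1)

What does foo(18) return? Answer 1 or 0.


foo(18) = bar(17)
bar(17) = foo(16)
foo(16) = bar(15)
bar(15) = foo(14)
foo(14) = bar(13)
bar(13) = foo(12)
foo(12) = bar(11)
bar(11) = foo(10)
foo(10) = bar(9)
bar(9) = foo(8)
foo(8) = bar(7)
bar(7) = foo(6)
foo(6) = bar(5)
bar(5) = foo(4)
foo(4) = bar(3)
bar(3) = foo(2)
foo(2) = bar(1)
bar(1) = foo(0)
foo(0) = 1  (base case)
Result: 1

1


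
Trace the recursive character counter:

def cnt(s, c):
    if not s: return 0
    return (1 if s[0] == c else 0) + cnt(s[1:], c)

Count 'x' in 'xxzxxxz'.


s[0]='x' == 'x' -> 1
s[0]='x' == 'x' -> 1
s[0]='z' != 'x' -> 0
s[0]='x' == 'x' -> 1
s[0]='x' == 'x' -> 1
s[0]='x' == 'x' -> 1
s[0]='z' != 'x' -> 0
Sum: 1 + 1 + 0 + 1 + 1 + 1 + 0 = 5

5


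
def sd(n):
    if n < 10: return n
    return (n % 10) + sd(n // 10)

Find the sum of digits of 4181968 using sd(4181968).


sd(4181968) = 8 + sd(418196)
sd(418196) = 6 + sd(41819)
sd(41819) = 9 + sd(4181)
sd(4181) = 1 + sd(418)
sd(418) = 8 + sd(41)
sd(41) = 1 + sd(4)
sd(4) = 4  (base case)
Total: 8 + 6 + 9 + 1 + 8 + 1 + 4 = 37

37


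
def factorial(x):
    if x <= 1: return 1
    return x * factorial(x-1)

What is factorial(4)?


factorial(4)
= 4 * factorial(3)
= 4 * 3 * factorial(2)
= 4 * 3 * 2 * factorial(1)
= 4 * 3 * 2 * 1
= 24

24


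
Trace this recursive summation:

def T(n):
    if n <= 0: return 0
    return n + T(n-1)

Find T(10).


T(10)
= 10 + 9 + 8 + 7 + 6 + 5 + 4 + 3 + 2 + 1 + T(0)
= 10 + 9 + 8 + 7 + 6 + 5 + 4 + 3 + 2 + 1 + 0
= 55

55


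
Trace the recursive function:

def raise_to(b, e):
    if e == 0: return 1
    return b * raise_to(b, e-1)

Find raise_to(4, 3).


raise_to(4, 3)
= 4 * raise_to(4, 2)
= 4 * 4 * raise_to(4, 1)
= 4 * 4 * 4 * raise_to(4, 0)
= 4 * 4 * 4 * 1
= 64

64


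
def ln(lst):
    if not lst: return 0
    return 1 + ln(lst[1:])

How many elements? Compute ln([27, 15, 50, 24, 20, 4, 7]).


ln([27, 15, 50, 24, 20, 4, 7]) = 1 + ln([15, 50, 24, 20, 4, 7])
ln([15, 50, 24, 20, 4, 7]) = 1 + ln([50, 24, 20, 4, 7])
ln([50, 24, 20, 4, 7]) = 1 + ln([24, 20, 4, 7])
ln([24, 20, 4, 7]) = 1 + ln([20, 4, 7])
ln([20, 4, 7]) = 1 + ln([4, 7])
ln([4, 7]) = 1 + ln([7])
ln([7]) = 1 + ln([])
ln([]) = 0  (base case)
Unwinding: 1 + 1 + 1 + 1 + 1 + 1 + 1 + 0 = 7

7


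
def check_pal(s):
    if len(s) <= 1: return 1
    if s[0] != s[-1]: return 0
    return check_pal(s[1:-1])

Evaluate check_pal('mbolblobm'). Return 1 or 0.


check_pal('mbolblobm'): s[0]='m' == s[-1]='m' -> check check_pal('bolblob')
check_pal('bolblob'): s[0]='b' == s[-1]='b' -> check check_pal('olblo')
check_pal('olblo'): s[0]='o' == s[-1]='o' -> check check_pal('lbl')
check_pal('lbl'): s[0]='l' == s[-1]='l' -> check check_pal('b')
check_pal('b'): len <= 1 -> return 1  (base case)
Result: 1 (palindrome)

1


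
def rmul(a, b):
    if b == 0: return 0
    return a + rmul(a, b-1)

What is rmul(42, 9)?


rmul(42, 9) = 42 + rmul(42, 8)
rmul(42, 8) = 42 + rmul(42, 7)
rmul(42, 7) = 42 + rmul(42, 6)
rmul(42, 6) = 42 + rmul(42, 5)
rmul(42, 5) = 42 + rmul(42, 4)
rmul(42, 4) = 42 + rmul(42, 3)
rmul(42, 3) = 42 + rmul(42, 2)
rmul(42, 2) = 42 + rmul(42, 1)
rmul(42, 1) = 42 + rmul(42, 0)
rmul(42, 0) = 0  (base case)
Total: 42 + 42 + 42 + 42 + 42 + 42 + 42 + 42 + 42 + 0 = 378

378


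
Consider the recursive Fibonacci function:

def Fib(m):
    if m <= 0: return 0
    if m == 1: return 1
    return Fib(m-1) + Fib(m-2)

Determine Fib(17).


Computing Fib(17) bottom-up:
Fib(0) = 0
Fib(1) = 1
Fib(2) = Fib(1) + Fib(0) = 1 + 0 = 1
Fib(3) = Fib(2) + Fib(1) = 1 + 1 = 2
Fib(4) = Fib(3) + Fib(2) = 2 + 1 = 3
Fib(5) = Fib(4) + Fib(3) = 3 + 2 = 5
Fib(6) = Fib(5) + Fib(4) = 5 + 3 = 8
Fib(7) = Fib(6) + Fib(5) = 8 + 5 = 13
Fib(8) = Fib(7) + Fib(6) = 13 + 8 = 21
Fib(9) = Fib(8) + Fib(7) = 21 + 13 = 34
Fib(10) = Fib(9) + Fib(8) = 34 + 21 = 55
Fib(11) = Fib(10) + Fib(9) = 55 + 34 = 89
Fib(12) = Fib(11) + Fib(10) = 89 + 55 = 144
Fib(13) = Fib(12) + Fib(11) = 144 + 89 = 233
Fib(14) = Fib(13) + Fib(12) = 233 + 144 = 377
Fib(15) = Fib(14) + Fib(13) = 377 + 233 = 610
Fib(16) = Fib(15) + Fib(14) = 610 + 377 = 987
Fib(17) = Fib(16) + Fib(15) = 987 + 610 = 1597

1597


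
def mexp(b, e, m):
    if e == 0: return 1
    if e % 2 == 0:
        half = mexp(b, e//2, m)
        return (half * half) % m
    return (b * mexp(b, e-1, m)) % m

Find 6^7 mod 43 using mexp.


mexp(6, 7, 43): e is odd, compute mexp(6, 6, 43)
  mexp(6, 6, 43): e is even, compute mexp(6, 3, 43)
    mexp(6, 3, 43): e is odd, compute mexp(6, 2, 43)
      mexp(6, 2, 43): e is even, compute mexp(6, 1, 43)
        mexp(6, 1, 43): e is odd, compute mexp(6, 0, 43)
          mexp(6, 0, 43) = 1
        (6 * 1) % 43 = 6
      half=6, (6*6) % 43 = 36
    (6 * 36) % 43 = 1
  half=1, (1*1) % 43 = 1
(6 * 1) % 43 = 6

6


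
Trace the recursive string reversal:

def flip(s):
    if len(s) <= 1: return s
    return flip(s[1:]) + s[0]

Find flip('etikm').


flip('etikm') = flip('tikm') + 'e'
flip('tikm') = flip('ikm') + 't'
flip('ikm') = flip('km') + 'i'
flip('km') = flip('m') + 'k'
flip('m') = 'm'  (base case)
Concatenating: 'm' + 'k' + 'i' + 't' + 'e' = 'mkite'

mkite


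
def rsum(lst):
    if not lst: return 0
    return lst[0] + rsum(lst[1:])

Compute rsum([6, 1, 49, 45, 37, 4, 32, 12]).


rsum([6, 1, 49, 45, 37, 4, 32, 12]) = 6 + rsum([1, 49, 45, 37, 4, 32, 12])
rsum([1, 49, 45, 37, 4, 32, 12]) = 1 + rsum([49, 45, 37, 4, 32, 12])
rsum([49, 45, 37, 4, 32, 12]) = 49 + rsum([45, 37, 4, 32, 12])
rsum([45, 37, 4, 32, 12]) = 45 + rsum([37, 4, 32, 12])
rsum([37, 4, 32, 12]) = 37 + rsum([4, 32, 12])
rsum([4, 32, 12]) = 4 + rsum([32, 12])
rsum([32, 12]) = 32 + rsum([12])
rsum([12]) = 12 + rsum([])
rsum([]) = 0  (base case)
Total: 6 + 1 + 49 + 45 + 37 + 4 + 32 + 12 + 0 = 186

186


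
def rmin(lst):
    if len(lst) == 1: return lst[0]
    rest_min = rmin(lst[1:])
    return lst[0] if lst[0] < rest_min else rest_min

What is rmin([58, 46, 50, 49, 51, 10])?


rmin([58, 46, 50, 49, 51, 10]): compare 58 with rmin([46, 50, 49, 51, 10])
rmin([46, 50, 49, 51, 10]): compare 46 with rmin([50, 49, 51, 10])
rmin([50, 49, 51, 10]): compare 50 with rmin([49, 51, 10])
rmin([49, 51, 10]): compare 49 with rmin([51, 10])
rmin([51, 10]): compare 51 with rmin([10])
rmin([10]) = 10  (base case)
Compare 51 with 10 -> 10
Compare 49 with 10 -> 10
Compare 50 with 10 -> 10
Compare 46 with 10 -> 10
Compare 58 with 10 -> 10

10


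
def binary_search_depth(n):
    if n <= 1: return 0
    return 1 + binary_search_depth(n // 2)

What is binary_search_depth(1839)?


1839 / 2 = 919
919 / 2 = 459
459 / 2 = 229
229 / 2 = 114
114 / 2 = 57
57 / 2 = 28
28 / 2 = 14
14 / 2 = 7
7 / 2 = 3
3 / 2 = 1
Reached 1 after 10 halvings

10


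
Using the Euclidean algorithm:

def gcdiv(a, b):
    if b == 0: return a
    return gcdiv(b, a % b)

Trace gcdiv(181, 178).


gcdiv(181, 178) = gcdiv(178, 3)
gcdiv(178, 3) = gcdiv(3, 1)
gcdiv(3, 1) = gcdiv(1, 0)
gcdiv(1, 0) = 1  (base case)

1


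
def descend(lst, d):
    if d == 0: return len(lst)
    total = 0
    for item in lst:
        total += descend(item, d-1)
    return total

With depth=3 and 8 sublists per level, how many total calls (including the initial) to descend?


At depth 0 (root): 1 call
At depth 1: each of 1 parents calls descend on 8 children = 8 calls
At depth 2: each of 8 parents calls descend on 8 children = 64 calls
At depth 3: each of 64 parents calls descend on 8 children = 512 calls
Total: 1 + 8 + 64 + 512 = 585

585


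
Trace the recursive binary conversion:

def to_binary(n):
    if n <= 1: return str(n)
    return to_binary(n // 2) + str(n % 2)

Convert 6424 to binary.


to_binary(6424) = to_binary(3212) + '0'
to_binary(3212) = to_binary(1606) + '0'
to_binary(1606) = to_binary(803) + '0'
to_binary(803) = to_binary(401) + '1'
to_binary(401) = to_binary(200) + '1'
to_binary(200) = to_binary(100) + '0'
to_binary(100) = to_binary(50) + '0'
to_binary(50) = to_binary(25) + '0'
to_binary(25) = to_binary(12) + '1'
to_binary(12) = to_binary(6) + '0'
to_binary(6) = to_binary(3) + '0'
to_binary(3) = to_binary(1) + '1'
to_binary(1) = '1'  (base case)
Concatenating: '1' + '1' + '0' + '0' + '1' + '0' + '0' + '0' + '1' + '1' + '0' + '0' + '0' = '1100100011000'

1100100011000


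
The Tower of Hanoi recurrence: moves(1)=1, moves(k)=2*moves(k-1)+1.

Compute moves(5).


moves(5) = 2 * moves(4) + 1
moves(4) = 2 * moves(3) + 1
moves(3) = 2 * moves(2) + 1
moves(2) = 2 * moves(1) + 1
moves(1) = 1  (base case)
moves(2) = 2 * 1 + 1 = 3
moves(3) = 2 * 3 + 1 = 7
moves(4) = 2 * 7 + 1 = 15
moves(5) = 2 * 15 + 1 = 31

31


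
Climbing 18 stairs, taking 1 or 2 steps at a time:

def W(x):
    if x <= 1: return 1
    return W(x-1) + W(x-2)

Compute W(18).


Building up from base cases:
W(0) = 1
W(1) = 1
W(2) = W(1) + W(0) = 1 + 1 = 2
W(3) = W(2) + W(1) = 2 + 1 = 3
W(4) = W(3) + W(2) = 3 + 2 = 5
W(5) = W(4) + W(3) = 5 + 3 = 8
W(6) = W(5) + W(4) = 8 + 5 = 13
W(7) = W(6) + W(5) = 13 + 8 = 21
W(8) = W(7) + W(6) = 21 + 13 = 34
W(9) = W(8) + W(7) = 34 + 21 = 55
W(10) = W(9) + W(8) = 55 + 34 = 89
W(11) = W(10) + W(9) = 89 + 55 = 144
W(12) = W(11) + W(10) = 144 + 89 = 233
W(13) = W(12) + W(11) = 233 + 144 = 377
W(14) = W(13) + W(12) = 377 + 233 = 610
W(15) = W(14) + W(13) = 610 + 377 = 987
W(16) = W(15) + W(14) = 987 + 610 = 1597
W(17) = W(16) + W(15) = 1597 + 987 = 2584
W(18) = W(17) + W(16) = 2584 + 1597 = 4181

4181


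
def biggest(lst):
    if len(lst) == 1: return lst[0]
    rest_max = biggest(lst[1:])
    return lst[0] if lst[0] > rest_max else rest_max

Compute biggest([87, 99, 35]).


biggest([87, 99, 35]): compare 87 with biggest([99, 35])
biggest([99, 35]): compare 99 with biggest([35])
biggest([35]) = 35  (base case)
Compare 99 with 35 -> 99
Compare 87 with 99 -> 99

99


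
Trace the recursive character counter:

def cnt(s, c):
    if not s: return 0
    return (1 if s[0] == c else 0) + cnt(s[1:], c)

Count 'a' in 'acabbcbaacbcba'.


s[0]='a' == 'a' -> 1
s[0]='c' != 'a' -> 0
s[0]='a' == 'a' -> 1
s[0]='b' != 'a' -> 0
s[0]='b' != 'a' -> 0
s[0]='c' != 'a' -> 0
s[0]='b' != 'a' -> 0
s[0]='a' == 'a' -> 1
s[0]='a' == 'a' -> 1
s[0]='c' != 'a' -> 0
s[0]='b' != 'a' -> 0
s[0]='c' != 'a' -> 0
s[0]='b' != 'a' -> 0
s[0]='a' == 'a' -> 1
Sum: 1 + 0 + 1 + 0 + 0 + 0 + 0 + 1 + 1 + 0 + 0 + 0 + 0 + 1 = 5

5


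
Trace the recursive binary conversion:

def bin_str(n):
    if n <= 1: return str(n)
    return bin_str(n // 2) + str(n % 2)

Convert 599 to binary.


bin_str(599) = bin_str(299) + '1'
bin_str(299) = bin_str(149) + '1'
bin_str(149) = bin_str(74) + '1'
bin_str(74) = bin_str(37) + '0'
bin_str(37) = bin_str(18) + '1'
bin_str(18) = bin_str(9) + '0'
bin_str(9) = bin_str(4) + '1'
bin_str(4) = bin_str(2) + '0'
bin_str(2) = bin_str(1) + '0'
bin_str(1) = '1'  (base case)
Concatenating: '1' + '0' + '0' + '1' + '0' + '1' + '0' + '1' + '1' + '1' = '1001010111'

1001010111


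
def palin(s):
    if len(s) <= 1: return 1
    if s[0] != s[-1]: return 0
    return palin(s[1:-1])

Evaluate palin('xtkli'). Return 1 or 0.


palin('xtkli'): s[0]='x' != s[-1]='i' -> return 0
Result: 0 (not a palindrome)

0


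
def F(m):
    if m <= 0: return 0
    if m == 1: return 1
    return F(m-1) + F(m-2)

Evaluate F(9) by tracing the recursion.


Computing F(9) bottom-up:
F(0) = 0
F(1) = 1
F(2) = F(1) + F(0) = 1 + 0 = 1
F(3) = F(2) + F(1) = 1 + 1 = 2
F(4) = F(3) + F(2) = 2 + 1 = 3
F(5) = F(4) + F(3) = 3 + 2 = 5
F(6) = F(5) + F(4) = 5 + 3 = 8
F(7) = F(6) + F(5) = 8 + 5 = 13
F(8) = F(7) + F(6) = 13 + 8 = 21
F(9) = F(8) + F(7) = 21 + 13 = 34

34


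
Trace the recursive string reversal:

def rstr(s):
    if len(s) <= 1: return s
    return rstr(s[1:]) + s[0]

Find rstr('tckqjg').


rstr('tckqjg') = rstr('ckqjg') + 't'
rstr('ckqjg') = rstr('kqjg') + 'c'
rstr('kqjg') = rstr('qjg') + 'k'
rstr('qjg') = rstr('jg') + 'q'
rstr('jg') = rstr('g') + 'j'
rstr('g') = 'g'  (base case)
Concatenating: 'g' + 'j' + 'q' + 'k' + 'c' + 't' = 'gjqkct'

gjqkct


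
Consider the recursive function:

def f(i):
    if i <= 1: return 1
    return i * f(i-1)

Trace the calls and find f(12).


f(12)
= 12 * f(11)
= 12 * 11 * f(10)
= 12 * 11 * 10 * f(9)
= 12 * 11 * 10 * 9 * f(8)
= 12 * 11 * 10 * 9 * 8 * f(7)
= 12 * 11 * 10 * 9 * 8 * 7 * f(6)
= 12 * 11 * 10 * 9 * 8 * 7 * 6 * f(5)
= 12 * 11 * 10 * 9 * 8 * 7 * 6 * 5 * f(4)
= 12 * 11 * 10 * 9 * 8 * 7 * 6 * 5 * 4 * f(3)
= 12 * 11 * 10 * 9 * 8 * 7 * 6 * 5 * 4 * 3 * f(2)
= 12 * 11 * 10 * 9 * 8 * 7 * 6 * 5 * 4 * 3 * 2 * f(1)
= 12 * 11 * 10 * 9 * 8 * 7 * 6 * 5 * 4 * 3 * 2 * 1
= 479001600

479001600


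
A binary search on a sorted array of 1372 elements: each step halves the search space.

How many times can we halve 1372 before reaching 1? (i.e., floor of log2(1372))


1372 / 2 = 686
686 / 2 = 343
343 / 2 = 171
171 / 2 = 85
85 / 2 = 42
42 / 2 = 21
21 / 2 = 10
10 / 2 = 5
5 / 2 = 2
2 / 2 = 1
Reached 1 after 10 halvings

10


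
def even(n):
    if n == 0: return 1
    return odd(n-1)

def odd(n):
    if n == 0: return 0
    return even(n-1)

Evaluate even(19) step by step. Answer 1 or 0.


even(19) = odd(18)
odd(18) = even(17)
even(17) = odd(16)
odd(16) = even(15)
even(15) = odd(14)
odd(14) = even(13)
even(13) = odd(12)
odd(12) = even(11)
even(11) = odd(10)
odd(10) = even(9)
even(9) = odd(8)
odd(8) = even(7)
even(7) = odd(6)
odd(6) = even(5)
even(5) = odd(4)
odd(4) = even(3)
even(3) = odd(2)
odd(2) = even(1)
even(1) = odd(0)
odd(0) = 0  (base case)
Result: 0

0


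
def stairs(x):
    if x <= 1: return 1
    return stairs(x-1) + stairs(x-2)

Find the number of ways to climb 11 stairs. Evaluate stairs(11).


Building up from base cases:
stairs(0) = 1
stairs(1) = 1
stairs(2) = stairs(1) + stairs(0) = 1 + 1 = 2
stairs(3) = stairs(2) + stairs(1) = 2 + 1 = 3
stairs(4) = stairs(3) + stairs(2) = 3 + 2 = 5
stairs(5) = stairs(4) + stairs(3) = 5 + 3 = 8
stairs(6) = stairs(5) + stairs(4) = 8 + 5 = 13
stairs(7) = stairs(6) + stairs(5) = 13 + 8 = 21
stairs(8) = stairs(7) + stairs(6) = 21 + 13 = 34
stairs(9) = stairs(8) + stairs(7) = 34 + 21 = 55
stairs(10) = stairs(9) + stairs(8) = 55 + 34 = 89
stairs(11) = stairs(10) + stairs(9) = 89 + 55 = 144

144


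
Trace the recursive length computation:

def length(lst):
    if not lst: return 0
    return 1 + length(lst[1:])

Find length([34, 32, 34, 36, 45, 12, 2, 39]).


length([34, 32, 34, 36, 45, 12, 2, 39]) = 1 + length([32, 34, 36, 45, 12, 2, 39])
length([32, 34, 36, 45, 12, 2, 39]) = 1 + length([34, 36, 45, 12, 2, 39])
length([34, 36, 45, 12, 2, 39]) = 1 + length([36, 45, 12, 2, 39])
length([36, 45, 12, 2, 39]) = 1 + length([45, 12, 2, 39])
length([45, 12, 2, 39]) = 1 + length([12, 2, 39])
length([12, 2, 39]) = 1 + length([2, 39])
length([2, 39]) = 1 + length([39])
length([39]) = 1 + length([])
length([]) = 0  (base case)
Unwinding: 1 + 1 + 1 + 1 + 1 + 1 + 1 + 1 + 0 = 8

8


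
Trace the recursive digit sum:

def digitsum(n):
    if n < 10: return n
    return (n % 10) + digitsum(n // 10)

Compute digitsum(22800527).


digitsum(22800527) = 7 + digitsum(2280052)
digitsum(2280052) = 2 + digitsum(228005)
digitsum(228005) = 5 + digitsum(22800)
digitsum(22800) = 0 + digitsum(2280)
digitsum(2280) = 0 + digitsum(228)
digitsum(228) = 8 + digitsum(22)
digitsum(22) = 2 + digitsum(2)
digitsum(2) = 2  (base case)
Total: 7 + 2 + 5 + 0 + 0 + 8 + 2 + 2 = 26

26


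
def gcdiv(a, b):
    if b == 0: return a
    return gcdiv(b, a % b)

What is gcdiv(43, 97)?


gcdiv(43, 97) = gcdiv(97, 43)
gcdiv(97, 43) = gcdiv(43, 11)
gcdiv(43, 11) = gcdiv(11, 10)
gcdiv(11, 10) = gcdiv(10, 1)
gcdiv(10, 1) = gcdiv(1, 0)
gcdiv(1, 0) = 1  (base case)

1


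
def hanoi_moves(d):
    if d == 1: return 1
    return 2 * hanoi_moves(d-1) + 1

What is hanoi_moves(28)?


hanoi_moves(28) = 2 * hanoi_moves(27) + 1
hanoi_moves(27) = 2 * hanoi_moves(26) + 1
hanoi_moves(26) = 2 * hanoi_moves(25) + 1
hanoi_moves(25) = 2 * hanoi_moves(24) + 1
hanoi_moves(24) = 2 * hanoi_moves(23) + 1
hanoi_moves(23) = 2 * hanoi_moves(22) + 1
hanoi_moves(22) = 2 * hanoi_moves(21) + 1
hanoi_moves(21) = 2 * hanoi_moves(20) + 1
hanoi_moves(20) = 2 * hanoi_moves(19) + 1
hanoi_moves(19) = 2 * hanoi_moves(18) + 1
hanoi_moves(18) = 2 * hanoi_moves(17) + 1
hanoi_moves(17) = 2 * hanoi_moves(16) + 1
hanoi_moves(16) = 2 * hanoi_moves(15) + 1
hanoi_moves(15) = 2 * hanoi_moves(14) + 1
hanoi_moves(14) = 2 * hanoi_moves(13) + 1
hanoi_moves(13) = 2 * hanoi_moves(12) + 1
hanoi_moves(12) = 2 * hanoi_moves(11) + 1
hanoi_moves(11) = 2 * hanoi_moves(10) + 1
hanoi_moves(10) = 2 * hanoi_moves(9) + 1
hanoi_moves(9) = 2 * hanoi_moves(8) + 1
hanoi_moves(8) = 2 * hanoi_moves(7) + 1
hanoi_moves(7) = 2 * hanoi_moves(6) + 1
hanoi_moves(6) = 2 * hanoi_moves(5) + 1
hanoi_moves(5) = 2 * hanoi_moves(4) + 1
hanoi_moves(4) = 2 * hanoi_moves(3) + 1
hanoi_moves(3) = 2 * hanoi_moves(2) + 1
hanoi_moves(2) = 2 * hanoi_moves(1) + 1
hanoi_moves(1) = 1  (base case)
hanoi_moves(2) = 2 * 1 + 1 = 3
hanoi_moves(3) = 2 * 3 + 1 = 7
hanoi_moves(4) = 2 * 7 + 1 = 15
hanoi_moves(5) = 2 * 15 + 1 = 31
hanoi_moves(6) = 2 * 31 + 1 = 63
hanoi_moves(7) = 2 * 63 + 1 = 127
hanoi_moves(8) = 2 * 127 + 1 = 255
hanoi_moves(9) = 2 * 255 + 1 = 511
hanoi_moves(10) = 2 * 511 + 1 = 1023
hanoi_moves(11) = 2 * 1023 + 1 = 2047
hanoi_moves(12) = 2 * 2047 + 1 = 4095
hanoi_moves(13) = 2 * 4095 + 1 = 8191
hanoi_moves(14) = 2 * 8191 + 1 = 16383
hanoi_moves(15) = 2 * 16383 + 1 = 32767
hanoi_moves(16) = 2 * 32767 + 1 = 65535
hanoi_moves(17) = 2 * 65535 + 1 = 131071
hanoi_moves(18) = 2 * 131071 + 1 = 262143
hanoi_moves(19) = 2 * 262143 + 1 = 524287
hanoi_moves(20) = 2 * 524287 + 1 = 1048575
hanoi_moves(21) = 2 * 1048575 + 1 = 2097151
hanoi_moves(22) = 2 * 2097151 + 1 = 4194303
hanoi_moves(23) = 2 * 4194303 + 1 = 8388607
hanoi_moves(24) = 2 * 8388607 + 1 = 16777215
hanoi_moves(25) = 2 * 16777215 + 1 = 33554431
hanoi_moves(26) = 2 * 33554431 + 1 = 67108863
hanoi_moves(27) = 2 * 67108863 + 1 = 134217727
hanoi_moves(28) = 2 * 134217727 + 1 = 268435455

268435455


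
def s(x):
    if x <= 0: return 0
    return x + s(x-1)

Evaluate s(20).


s(20)
= 20 + 19 + 18 + 17 + 16 + 15 + 14 + 13 + 12 + 11 + 10 + 9 + 8 + 7 + 6 + 5 + 4 + 3 + 2 + 1 + s(0)
= 20 + 19 + 18 + 17 + 16 + 15 + 14 + 13 + 12 + 11 + 10 + 9 + 8 + 7 + 6 + 5 + 4 + 3 + 2 + 1 + 0
= 210

210


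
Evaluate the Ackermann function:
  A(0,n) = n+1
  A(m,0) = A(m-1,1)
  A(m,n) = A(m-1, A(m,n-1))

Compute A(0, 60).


A(0, 60) = 61
Result: A(0, 60) = 61

61


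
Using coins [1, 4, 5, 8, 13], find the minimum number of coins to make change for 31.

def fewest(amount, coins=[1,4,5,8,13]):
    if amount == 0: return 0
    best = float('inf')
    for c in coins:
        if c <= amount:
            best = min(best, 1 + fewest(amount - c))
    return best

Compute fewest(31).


Building up with DP:
fewest(0) = 0
fewest(1) = min(1+fewest(0)=1+0=1) = 1
fewest(2) = min(1+fewest(1)=1+1=2) = 2
fewest(3) = min(1+fewest(2)=1+2=3) = 3
fewest(4) = min(1+fewest(3)=1+3=4, 1+fewest(0)=1+0=1) = 1
fewest(5) = min(1+fewest(4)=1+1=2, 1+fewest(1)=1+1=2, 1+fewest(0)=1+0=1) = 1
fewest(6) = min(1+fewest(5)=1+1=2, 1+fewest(2)=1+2=3, 1+fewest(1)=1+1=2) = 2
fewest(7) = min(1+fewest(6)=1+2=3, 1+fewest(3)=1+3=4, 1+fewest(2)=1+2=3) = 3
fewest(8) = min(1+fewest(7)=1+3=4, 1+fewest(4)=1+1=2, 1+fewest(3)=1+3=4, 1+fewest(0)=1+0=1) = 1
fewest(9) = min(1+fewest(8)=1+1=2, 1+fewest(5)=1+1=2, 1+fewest(4)=1+1=2, 1+fewest(1)=1+1=2) = 2
fewest(10) = min(1+fewest(9)=1+2=3, 1+fewest(6)=1+2=3, 1+fewest(5)=1+1=2, 1+fewest(2)=1+2=3) = 2
fewest(11) = min(1+fewest(10)=1+2=3, 1+fewest(7)=1+3=4, 1+fewest(6)=1+2=3, 1+fewest(3)=1+3=4) = 3
fewest(12) = min(1+fewest(11)=1+3=4, 1+fewest(8)=1+1=2, 1+fewest(7)=1+3=4, 1+fewest(4)=1+1=2) = 2
fewest(13) = min(1+fewest(12)=1+2=3, 1+fewest(9)=1+2=3, 1+fewest(8)=1+1=2, 1+fewest(5)=1+1=2, 1+fewest(0)=1+0=1) = 1
fewest(14) = min(1+fewest(13)=1+1=2, 1+fewest(10)=1+2=3, 1+fewest(9)=1+2=3, 1+fewest(6)=1+2=3, 1+fewest(1)=1+1=2) = 2
fewest(15) = min(1+fewest(14)=1+2=3, 1+fewest(11)=1+3=4, 1+fewest(10)=1+2=3, 1+fewest(7)=1+3=4, 1+fewest(2)=1+2=3) = 3
fewest(16) = min(1+fewest(15)=1+3=4, 1+fewest(12)=1+2=3, 1+fewest(11)=1+3=4, 1+fewest(8)=1+1=2, 1+fewest(3)=1+3=4) = 2
fewest(17) = min(1+fewest(16)=1+2=3, 1+fewest(13)=1+1=2, 1+fewest(12)=1+2=3, 1+fewest(9)=1+2=3, 1+fewest(4)=1+1=2) = 2
fewest(18) = min(1+fewest(17)=1+2=3, 1+fewest(14)=1+2=3, 1+fewest(13)=1+1=2, 1+fewest(10)=1+2=3, 1+fewest(5)=1+1=2) = 2
fewest(19) = min(1+fewest(18)=1+2=3, 1+fewest(15)=1+3=4, 1+fewest(14)=1+2=3, 1+fewest(11)=1+3=4, 1+fewest(6)=1+2=3) = 3
fewest(20) = min(1+fewest(19)=1+3=4, 1+fewest(16)=1+2=3, 1+fewest(15)=1+3=4, 1+fewest(12)=1+2=3, 1+fewest(7)=1+3=4) = 3
fewest(21) = min(1+fewest(20)=1+3=4, 1+fewest(17)=1+2=3, 1+fewest(16)=1+2=3, 1+fewest(13)=1+1=2, 1+fewest(8)=1+1=2) = 2
fewest(22) = min(1+fewest(21)=1+2=3, 1+fewest(18)=1+2=3, 1+fewest(17)=1+2=3, 1+fewest(14)=1+2=3, 1+fewest(9)=1+2=3) = 3
fewest(23) = min(1+fewest(22)=1+3=4, 1+fewest(19)=1+3=4, 1+fewest(18)=1+2=3, 1+fewest(15)=1+3=4, 1+fewest(10)=1+2=3) = 3
fewest(24) = min(1+fewest(23)=1+3=4, 1+fewest(20)=1+3=4, 1+fewest(19)=1+3=4, 1+fewest(16)=1+2=3, 1+fewest(11)=1+3=4) = 3
fewest(25) = min(1+fewest(24)=1+3=4, 1+fewest(21)=1+2=3, 1+fewest(20)=1+3=4, 1+fewest(17)=1+2=3, 1+fewest(12)=1+2=3) = 3
fewest(26) = min(1+fewest(25)=1+3=4, 1+fewest(22)=1+3=4, 1+fewest(21)=1+2=3, 1+fewest(18)=1+2=3, 1+fewest(13)=1+1=2) = 2
fewest(27) = min(1+fewest(26)=1+2=3, 1+fewest(23)=1+3=4, 1+fewest(22)=1+3=4, 1+fewest(19)=1+3=4, 1+fewest(14)=1+2=3) = 3
fewest(28) = min(1+fewest(27)=1+3=4, 1+fewest(24)=1+3=4, 1+fewest(23)=1+3=4, 1+fewest(20)=1+3=4, 1+fewest(15)=1+3=4) = 4
fewest(29) = min(1+fewest(28)=1+4=5, 1+fewest(25)=1+3=4, 1+fewest(24)=1+3=4, 1+fewest(21)=1+2=3, 1+fewest(16)=1+2=3) = 3
fewest(30) = min(1+fewest(29)=1+3=4, 1+fewest(26)=1+2=3, 1+fewest(25)=1+3=4, 1+fewest(22)=1+3=4, 1+fewest(17)=1+2=3) = 3
fewest(31) = min(1+fewest(30)=1+3=4, 1+fewest(27)=1+3=4, 1+fewest(26)=1+2=3, 1+fewest(23)=1+3=4, 1+fewest(18)=1+2=3) = 3

3


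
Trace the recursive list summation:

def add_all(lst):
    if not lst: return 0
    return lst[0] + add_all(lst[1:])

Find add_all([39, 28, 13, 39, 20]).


add_all([39, 28, 13, 39, 20]) = 39 + add_all([28, 13, 39, 20])
add_all([28, 13, 39, 20]) = 28 + add_all([13, 39, 20])
add_all([13, 39, 20]) = 13 + add_all([39, 20])
add_all([39, 20]) = 39 + add_all([20])
add_all([20]) = 20 + add_all([])
add_all([]) = 0  (base case)
Total: 39 + 28 + 13 + 39 + 20 + 0 = 139

139


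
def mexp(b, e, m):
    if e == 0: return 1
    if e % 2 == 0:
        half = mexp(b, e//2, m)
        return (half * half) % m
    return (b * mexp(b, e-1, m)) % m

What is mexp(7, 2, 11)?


mexp(7, 2, 11): e is even, compute mexp(7, 1, 11)
  mexp(7, 1, 11): e is odd, compute mexp(7, 0, 11)
    mexp(7, 0, 11) = 1
  (7 * 1) % 11 = 7
half=7, (7*7) % 11 = 5

5


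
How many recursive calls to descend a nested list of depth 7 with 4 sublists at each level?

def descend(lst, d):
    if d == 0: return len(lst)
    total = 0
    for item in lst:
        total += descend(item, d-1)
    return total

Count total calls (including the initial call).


At depth 0 (root): 1 call
At depth 1: each of 1 parents calls descend on 4 children = 4 calls
At depth 2: each of 4 parents calls descend on 4 children = 16 calls
At depth 3: each of 16 parents calls descend on 4 children = 64 calls
At depth 4: each of 64 parents calls descend on 4 children = 256 calls
At depth 5: each of 256 parents calls descend on 4 children = 1024 calls
At depth 6: each of 1024 parents calls descend on 4 children = 4096 calls
At depth 7: each of 4096 parents calls descend on 4 children = 16384 calls
Total: 1 + 4 + 16 + 64 + 256 + 1024 + 4096 + 16384 = 21845

21845


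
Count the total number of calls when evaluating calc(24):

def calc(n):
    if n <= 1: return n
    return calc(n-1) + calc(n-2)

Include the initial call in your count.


Let C(n) = total calls for calc(n)
C(0) = 1, C(1) = 1
C(2) = 1 + C(1) + C(0) = 1 + 1 + 1 = 3
C(3) = 1 + C(2) + C(1) = 1 + 3 + 1 = 5
C(4) = 1 + C(3) + C(2) = 1 + 5 + 3 = 9
C(5) = 1 + C(4) + C(3) = 1 + 9 + 5 = 15
C(6) = 1 + C(5) + C(4) = 1 + 15 + 9 = 25
C(7) = 1 + C(6) + C(5) = 1 + 25 + 15 = 41
C(8) = 1 + C(7) + C(6) = 1 + 41 + 25 = 67
C(9) = 1 + C(8) + C(7) = 1 + 67 + 41 = 109
C(10) = 1 + C(9) + C(8) = 1 + 109 + 67 = 177
C(11) = 1 + C(10) + C(9) = 1 + 177 + 109 = 287
C(12) = 1 + C(11) + C(10) = 1 + 287 + 177 = 465
C(13) = 1 + C(12) + C(11) = 1 + 465 + 287 = 753
C(14) = 1 + C(13) + C(12) = 1 + 753 + 465 = 1219
C(15) = 1 + C(14) + C(13) = 1 + 1219 + 753 = 1973
C(16) = 1 + C(15) + C(14) = 1 + 1973 + 1219 = 3193
C(17) = 1 + C(16) + C(15) = 1 + 3193 + 1973 = 5167
C(18) = 1 + C(17) + C(16) = 1 + 5167 + 3193 = 8361
C(19) = 1 + C(18) + C(17) = 1 + 8361 + 5167 = 13529
C(20) = 1 + C(19) + C(18) = 1 + 13529 + 8361 = 21891
C(21) = 1 + C(20) + C(19) = 1 + 21891 + 13529 = 35421
C(22) = 1 + C(21) + C(20) = 1 + 35421 + 21891 = 57313
C(23) = 1 + C(22) + C(21) = 1 + 57313 + 35421 = 92735
C(24) = 1 + C(23) + C(22) = 1 + 92735 + 57313 = 150049

150049


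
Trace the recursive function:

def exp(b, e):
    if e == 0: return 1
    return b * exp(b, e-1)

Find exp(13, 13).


exp(13, 13)
= 13 * exp(13, 12)
= 13 * 13 * exp(13, 11)
= 13 * 13 * 13 * exp(13, 10)
= 13 * 13 * 13 * 13 * exp(13, 9)
= 13 * 13 * 13 * 13 * 13 * exp(13, 8)
= 13 * 13 * 13 * 13 * 13 * 13 * exp(13, 7)
= 13 * 13 * 13 * 13 * 13 * 13 * 13 * exp(13, 6)
= 13 * 13 * 13 * 13 * 13 * 13 * 13 * 13 * exp(13, 5)
= 13 * 13 * 13 * 13 * 13 * 13 * 13 * 13 * 13 * exp(13, 4)
= 13 * 13 * 13 * 13 * 13 * 13 * 13 * 13 * 13 * 13 * exp(13, 3)
= 13 * 13 * 13 * 13 * 13 * 13 * 13 * 13 * 13 * 13 * 13 * exp(13, 2)
= 13 * 13 * 13 * 13 * 13 * 13 * 13 * 13 * 13 * 13 * 13 * 13 * exp(13, 1)
= 13 * 13 * 13 * 13 * 13 * 13 * 13 * 13 * 13 * 13 * 13 * 13 * 13 * exp(13, 0)
= 13 * 13 * 13 * 13 * 13 * 13 * 13 * 13 * 13 * 13 * 13 * 13 * 13 * 1
= 302875106592253

302875106592253


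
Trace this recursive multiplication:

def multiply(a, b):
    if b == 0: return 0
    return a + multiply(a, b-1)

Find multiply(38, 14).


multiply(38, 14) = 38 + multiply(38, 13)
multiply(38, 13) = 38 + multiply(38, 12)
multiply(38, 12) = 38 + multiply(38, 11)
multiply(38, 11) = 38 + multiply(38, 10)
multiply(38, 10) = 38 + multiply(38, 9)
multiply(38, 9) = 38 + multiply(38, 8)
multiply(38, 8) = 38 + multiply(38, 7)
multiply(38, 7) = 38 + multiply(38, 6)
multiply(38, 6) = 38 + multiply(38, 5)
multiply(38, 5) = 38 + multiply(38, 4)
multiply(38, 4) = 38 + multiply(38, 3)
multiply(38, 3) = 38 + multiply(38, 2)
multiply(38, 2) = 38 + multiply(38, 1)
multiply(38, 1) = 38 + multiply(38, 0)
multiply(38, 0) = 0  (base case)
Total: 38 + 38 + 38 + 38 + 38 + 38 + 38 + 38 + 38 + 38 + 38 + 38 + 38 + 38 + 0 = 532

532


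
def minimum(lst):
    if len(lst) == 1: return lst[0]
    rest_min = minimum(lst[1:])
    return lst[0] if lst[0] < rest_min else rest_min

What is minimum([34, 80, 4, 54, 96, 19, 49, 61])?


minimum([34, 80, 4, 54, 96, 19, 49, 61]): compare 34 with minimum([80, 4, 54, 96, 19, 49, 61])
minimum([80, 4, 54, 96, 19, 49, 61]): compare 80 with minimum([4, 54, 96, 19, 49, 61])
minimum([4, 54, 96, 19, 49, 61]): compare 4 with minimum([54, 96, 19, 49, 61])
minimum([54, 96, 19, 49, 61]): compare 54 with minimum([96, 19, 49, 61])
minimum([96, 19, 49, 61]): compare 96 with minimum([19, 49, 61])
minimum([19, 49, 61]): compare 19 with minimum([49, 61])
minimum([49, 61]): compare 49 with minimum([61])
minimum([61]) = 61  (base case)
Compare 49 with 61 -> 49
Compare 19 with 49 -> 19
Compare 96 with 19 -> 19
Compare 54 with 19 -> 19
Compare 4 with 19 -> 4
Compare 80 with 4 -> 4
Compare 34 with 4 -> 4

4


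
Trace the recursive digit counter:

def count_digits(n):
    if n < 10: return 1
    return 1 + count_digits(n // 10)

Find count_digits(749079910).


count_digits(749079910) = 1 + count_digits(74907991)
count_digits(74907991) = 1 + count_digits(7490799)
count_digits(7490799) = 1 + count_digits(749079)
count_digits(749079) = 1 + count_digits(74907)
count_digits(74907) = 1 + count_digits(7490)
count_digits(7490) = 1 + count_digits(749)
count_digits(749) = 1 + count_digits(74)
count_digits(74) = 1 + count_digits(7)
count_digits(7) = 1  (base case: 7 < 10)
Unwinding: 1 + 1 + 1 + 1 + 1 + 1 + 1 + 1 + 1 = 9

9


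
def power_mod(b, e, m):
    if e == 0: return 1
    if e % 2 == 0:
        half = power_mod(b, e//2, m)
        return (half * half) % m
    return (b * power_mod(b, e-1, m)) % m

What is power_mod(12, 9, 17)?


power_mod(12, 9, 17): e is odd, compute power_mod(12, 8, 17)
  power_mod(12, 8, 17): e is even, compute power_mod(12, 4, 17)
    power_mod(12, 4, 17): e is even, compute power_mod(12, 2, 17)
      power_mod(12, 2, 17): e is even, compute power_mod(12, 1, 17)
        power_mod(12, 1, 17): e is odd, compute power_mod(12, 0, 17)
          power_mod(12, 0, 17) = 1
        (12 * 1) % 17 = 12
      half=12, (12*12) % 17 = 8
    half=8, (8*8) % 17 = 13
  half=13, (13*13) % 17 = 16
(12 * 16) % 17 = 5

5


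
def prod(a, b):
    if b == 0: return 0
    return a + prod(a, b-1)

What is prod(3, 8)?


prod(3, 8) = 3 + prod(3, 7)
prod(3, 7) = 3 + prod(3, 6)
prod(3, 6) = 3 + prod(3, 5)
prod(3, 5) = 3 + prod(3, 4)
prod(3, 4) = 3 + prod(3, 3)
prod(3, 3) = 3 + prod(3, 2)
prod(3, 2) = 3 + prod(3, 1)
prod(3, 1) = 3 + prod(3, 0)
prod(3, 0) = 0  (base case)
Total: 3 + 3 + 3 + 3 + 3 + 3 + 3 + 3 + 0 = 24

24


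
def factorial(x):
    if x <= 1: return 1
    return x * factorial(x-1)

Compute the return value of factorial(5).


factorial(5)
= 5 * factorial(4)
= 5 * 4 * factorial(3)
= 5 * 4 * 3 * factorial(2)
= 5 * 4 * 3 * 2 * factorial(1)
= 5 * 4 * 3 * 2 * 1
= 120

120


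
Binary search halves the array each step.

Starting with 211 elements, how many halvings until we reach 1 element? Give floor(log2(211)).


211 / 2 = 105
105 / 2 = 52
52 / 2 = 26
26 / 2 = 13
13 / 2 = 6
6 / 2 = 3
3 / 2 = 1
Reached 1 after 7 halvings

7


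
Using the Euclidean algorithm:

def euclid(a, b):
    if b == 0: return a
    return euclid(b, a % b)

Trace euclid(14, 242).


euclid(14, 242) = euclid(242, 14)
euclid(242, 14) = euclid(14, 4)
euclid(14, 4) = euclid(4, 2)
euclid(4, 2) = euclid(2, 0)
euclid(2, 0) = 2  (base case)

2


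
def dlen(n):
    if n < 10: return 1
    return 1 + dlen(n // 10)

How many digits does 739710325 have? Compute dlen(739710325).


dlen(739710325) = 1 + dlen(73971032)
dlen(73971032) = 1 + dlen(7397103)
dlen(7397103) = 1 + dlen(739710)
dlen(739710) = 1 + dlen(73971)
dlen(73971) = 1 + dlen(7397)
dlen(7397) = 1 + dlen(739)
dlen(739) = 1 + dlen(73)
dlen(73) = 1 + dlen(7)
dlen(7) = 1  (base case: 7 < 10)
Unwinding: 1 + 1 + 1 + 1 + 1 + 1 + 1 + 1 + 1 = 9

9


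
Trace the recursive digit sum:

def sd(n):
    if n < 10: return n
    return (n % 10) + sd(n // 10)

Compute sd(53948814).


sd(53948814) = 4 + sd(5394881)
sd(5394881) = 1 + sd(539488)
sd(539488) = 8 + sd(53948)
sd(53948) = 8 + sd(5394)
sd(5394) = 4 + sd(539)
sd(539) = 9 + sd(53)
sd(53) = 3 + sd(5)
sd(5) = 5  (base case)
Total: 4 + 1 + 8 + 8 + 4 + 9 + 3 + 5 = 42

42


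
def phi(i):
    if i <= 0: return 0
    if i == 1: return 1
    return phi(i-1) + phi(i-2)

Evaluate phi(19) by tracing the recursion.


Computing phi(19) bottom-up:
phi(0) = 0
phi(1) = 1
phi(2) = phi(1) + phi(0) = 1 + 0 = 1
phi(3) = phi(2) + phi(1) = 1 + 1 = 2
phi(4) = phi(3) + phi(2) = 2 + 1 = 3
phi(5) = phi(4) + phi(3) = 3 + 2 = 5
phi(6) = phi(5) + phi(4) = 5 + 3 = 8
phi(7) = phi(6) + phi(5) = 8 + 5 = 13
phi(8) = phi(7) + phi(6) = 13 + 8 = 21
phi(9) = phi(8) + phi(7) = 21 + 13 = 34
phi(10) = phi(9) + phi(8) = 34 + 21 = 55
phi(11) = phi(10) + phi(9) = 55 + 34 = 89
phi(12) = phi(11) + phi(10) = 89 + 55 = 144
phi(13) = phi(12) + phi(11) = 144 + 89 = 233
phi(14) = phi(13) + phi(12) = 233 + 144 = 377
phi(15) = phi(14) + phi(13) = 377 + 233 = 610
phi(16) = phi(15) + phi(14) = 610 + 377 = 987
phi(17) = phi(16) + phi(15) = 987 + 610 = 1597
phi(18) = phi(17) + phi(16) = 1597 + 987 = 2584
phi(19) = phi(18) + phi(17) = 2584 + 1597 = 4181

4181


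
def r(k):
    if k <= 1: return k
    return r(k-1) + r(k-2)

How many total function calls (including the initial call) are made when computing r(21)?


Let C(n) = total calls for r(n)
C(0) = 1, C(1) = 1
C(2) = 1 + C(1) + C(0) = 1 + 1 + 1 = 3
C(3) = 1 + C(2) + C(1) = 1 + 3 + 1 = 5
C(4) = 1 + C(3) + C(2) = 1 + 5 + 3 = 9
C(5) = 1 + C(4) + C(3) = 1 + 9 + 5 = 15
C(6) = 1 + C(5) + C(4) = 1 + 15 + 9 = 25
C(7) = 1 + C(6) + C(5) = 1 + 25 + 15 = 41
C(8) = 1 + C(7) + C(6) = 1 + 41 + 25 = 67
C(9) = 1 + C(8) + C(7) = 1 + 67 + 41 = 109
C(10) = 1 + C(9) + C(8) = 1 + 109 + 67 = 177
C(11) = 1 + C(10) + C(9) = 1 + 177 + 109 = 287
C(12) = 1 + C(11) + C(10) = 1 + 287 + 177 = 465
C(13) = 1 + C(12) + C(11) = 1 + 465 + 287 = 753
C(14) = 1 + C(13) + C(12) = 1 + 753 + 465 = 1219
C(15) = 1 + C(14) + C(13) = 1 + 1219 + 753 = 1973
C(16) = 1 + C(15) + C(14) = 1 + 1973 + 1219 = 3193
C(17) = 1 + C(16) + C(15) = 1 + 3193 + 1973 = 5167
C(18) = 1 + C(17) + C(16) = 1 + 5167 + 3193 = 8361
C(19) = 1 + C(18) + C(17) = 1 + 8361 + 5167 = 13529
C(20) = 1 + C(19) + C(18) = 1 + 13529 + 8361 = 21891
C(21) = 1 + C(20) + C(19) = 1 + 21891 + 13529 = 35421

35421


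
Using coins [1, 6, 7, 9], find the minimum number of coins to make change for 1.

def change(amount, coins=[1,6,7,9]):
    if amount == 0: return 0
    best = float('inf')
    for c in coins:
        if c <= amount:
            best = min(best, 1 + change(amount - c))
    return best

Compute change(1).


Building up with DP:
change(0) = 0
change(1) = min(1+change(0)=1+0=1) = 1

1


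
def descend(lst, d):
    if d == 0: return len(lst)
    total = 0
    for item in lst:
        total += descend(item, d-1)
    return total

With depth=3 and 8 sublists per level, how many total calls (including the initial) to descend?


At depth 0 (root): 1 call
At depth 1: each of 1 parents calls descend on 8 children = 8 calls
At depth 2: each of 8 parents calls descend on 8 children = 64 calls
At depth 3: each of 64 parents calls descend on 8 children = 512 calls
Total: 1 + 8 + 64 + 512 = 585

585


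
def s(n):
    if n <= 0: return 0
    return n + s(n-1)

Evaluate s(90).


s(90)
= 90 + 89 + 88 + 87 + 86 + 85 + 84 + 83 + 82 + 81 + 80 + 79 + 78 + 77 + 76 + 75 + 74 + 73 + 72 + 71 + 70 + 69 + 68 + 67 + 66 + 65 + 64 + 63 + 62 + 61 + 60 + 59 + 58 + 57 + 56 + 55 + 54 + 53 + 52 + 51 + 50 + 49 + 48 + 47 + 46 + 45 + 44 + 43 + 42 + 41 + 40 + 39 + 38 + 37 + 36 + 35 + 34 + 33 + 32 + 31 + 30 + 29 + 28 + 27 + 26 + 25 + 24 + 23 + 22 + 21 + 20 + 19 + 18 + 17 + 16 + 15 + 14 + 13 + 12 + 11 + 10 + 9 + 8 + 7 + 6 + 5 + 4 + 3 + 2 + 1 + s(0)
= 90 + 89 + 88 + 87 + 86 + 85 + 84 + 83 + 82 + 81 + 80 + 79 + 78 + 77 + 76 + 75 + 74 + 73 + 72 + 71 + 70 + 69 + 68 + 67 + 66 + 65 + 64 + 63 + 62 + 61 + 60 + 59 + 58 + 57 + 56 + 55 + 54 + 53 + 52 + 51 + 50 + 49 + 48 + 47 + 46 + 45 + 44 + 43 + 42 + 41 + 40 + 39 + 38 + 37 + 36 + 35 + 34 + 33 + 32 + 31 + 30 + 29 + 28 + 27 + 26 + 25 + 24 + 23 + 22 + 21 + 20 + 19 + 18 + 17 + 16 + 15 + 14 + 13 + 12 + 11 + 10 + 9 + 8 + 7 + 6 + 5 + 4 + 3 + 2 + 1 + 0
= 4095

4095


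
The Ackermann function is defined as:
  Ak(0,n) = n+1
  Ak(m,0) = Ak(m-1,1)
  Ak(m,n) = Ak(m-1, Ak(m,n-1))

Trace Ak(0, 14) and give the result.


Ak(0, 14) = 15
Result: Ak(0, 14) = 15

15


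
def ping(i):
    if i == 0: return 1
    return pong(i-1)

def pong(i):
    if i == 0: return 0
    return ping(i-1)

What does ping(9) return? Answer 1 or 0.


ping(9) = pong(8)
pong(8) = ping(7)
ping(7) = pong(6)
pong(6) = ping(5)
ping(5) = pong(4)
pong(4) = ping(3)
ping(3) = pong(2)
pong(2) = ping(1)
ping(1) = pong(0)
pong(0) = 0  (base case)
Result: 0

0


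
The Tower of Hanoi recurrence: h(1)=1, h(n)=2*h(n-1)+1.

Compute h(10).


h(10) = 2 * h(9) + 1
h(9) = 2 * h(8) + 1
h(8) = 2 * h(7) + 1
h(7) = 2 * h(6) + 1
h(6) = 2 * h(5) + 1
h(5) = 2 * h(4) + 1
h(4) = 2 * h(3) + 1
h(3) = 2 * h(2) + 1
h(2) = 2 * h(1) + 1
h(1) = 1  (base case)
h(2) = 2 * 1 + 1 = 3
h(3) = 2 * 3 + 1 = 7
h(4) = 2 * 7 + 1 = 15
h(5) = 2 * 15 + 1 = 31
h(6) = 2 * 31 + 1 = 63
h(7) = 2 * 63 + 1 = 127
h(8) = 2 * 127 + 1 = 255
h(9) = 2 * 255 + 1 = 511
h(10) = 2 * 511 + 1 = 1023

1023


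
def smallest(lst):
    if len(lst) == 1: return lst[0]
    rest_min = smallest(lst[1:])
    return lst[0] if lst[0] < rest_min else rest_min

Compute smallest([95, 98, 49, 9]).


smallest([95, 98, 49, 9]): compare 95 with smallest([98, 49, 9])
smallest([98, 49, 9]): compare 98 with smallest([49, 9])
smallest([49, 9]): compare 49 with smallest([9])
smallest([9]) = 9  (base case)
Compare 49 with 9 -> 9
Compare 98 with 9 -> 9
Compare 95 with 9 -> 9

9
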